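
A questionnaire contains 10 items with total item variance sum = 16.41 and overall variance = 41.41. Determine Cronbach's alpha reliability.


alpha = (k/(k-1)) * (1 - sum(si^2)/s_total^2)
= (10/9) * (1 - 16.41/41.41)
alpha = 0.6708

0.6708


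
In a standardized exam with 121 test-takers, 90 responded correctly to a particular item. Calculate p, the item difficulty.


Item difficulty p = number correct / total examinees
p = 90 / 121
p = 0.7438

0.7438


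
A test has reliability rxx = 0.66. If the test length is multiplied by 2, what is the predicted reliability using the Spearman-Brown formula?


r_new = (n * rxx) / (1 + (n-1) * rxx)
r_new = (2 * 0.66) / (1 + 1 * 0.66)
r_new = 1.32 / 1.66
r_new = 0.7952

0.7952


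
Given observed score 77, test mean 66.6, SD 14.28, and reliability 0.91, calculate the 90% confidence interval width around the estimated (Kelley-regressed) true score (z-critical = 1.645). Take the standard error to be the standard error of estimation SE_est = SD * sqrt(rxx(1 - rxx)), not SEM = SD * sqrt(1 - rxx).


True score estimate = 0.91*77 + 0.09*66.6 = 76.064
SE_est = SD * sqrt(rxx * (1 - rxx)) = 14.28 * sqrt(0.91 * 0.09) = 14.28 * sqrt(0.0819) = 4.086676
CI = T_est +/- z * SE_est, so width = 2 * z * SE_est = 2 * 1.645 * 4.086676
Width = 13.4452

13.4452


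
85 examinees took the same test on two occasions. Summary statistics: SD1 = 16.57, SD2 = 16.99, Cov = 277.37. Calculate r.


r = cov(X,Y) / (SD_X * SD_Y)
r = 277.37 / (16.57 * 16.99)
r = 277.37 / 281.5243
r = 0.9852

0.9852


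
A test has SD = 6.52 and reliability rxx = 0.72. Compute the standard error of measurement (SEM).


SEM = SD * sqrt(1 - rxx)
SEM = 6.52 * sqrt(1 - 0.72)
SEM = 6.52 * sqrt(0.28) = 6.52 * 0.52915
SEM = 3.4501

3.4501


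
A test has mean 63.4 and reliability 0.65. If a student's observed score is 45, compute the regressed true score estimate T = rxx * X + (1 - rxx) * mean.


T_est = rxx * X + (1 - rxx) * mean
T_est = 0.65 * 45 + 0.35 * 63.4
T_est = 29.25 + 22.19
T_est = 51.44

51.44


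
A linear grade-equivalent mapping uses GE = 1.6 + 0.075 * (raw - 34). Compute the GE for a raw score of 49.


raw - median = 49 - 34 = 15
slope * diff = 0.075 * 15 = 1.125
GE = 1.6 + 1.125
GE = 2.725

2.725


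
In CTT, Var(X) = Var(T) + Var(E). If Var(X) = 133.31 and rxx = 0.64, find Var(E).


var_true = rxx * var_obs = 0.64 * 133.31 = 85.3184
var_error = var_obs - var_true
var_error = 133.31 - 85.3184
var_error = 47.9916

47.9916


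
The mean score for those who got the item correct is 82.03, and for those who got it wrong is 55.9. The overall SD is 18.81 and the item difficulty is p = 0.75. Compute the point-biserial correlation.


q = 1 - p = 0.25
rpb = ((M1 - M0) / SD) * sqrt(p * q)
rpb = ((82.03 - 55.9) / 18.81) * sqrt(0.75 * 0.25)
rpb = 0.6015

0.6015


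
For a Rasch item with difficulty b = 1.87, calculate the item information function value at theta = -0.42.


P = 1/(1+exp(-(-0.42-1.87))) = 0.092
I = P*(1-P) = 0.092 * 0.908
I = 0.0835

0.0835


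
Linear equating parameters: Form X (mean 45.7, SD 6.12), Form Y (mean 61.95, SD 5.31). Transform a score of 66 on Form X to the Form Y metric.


slope = SD_Y / SD_X = 5.31 / 6.12 ~ 0.8676
intercept = mean_Y - slope * mean_X = 61.95 - (5.31 / 6.12) * 45.7 ~ 22.2985
Y = slope * X + intercept. To avoid rounding drift from the rounded slope/intercept, evaluate the equivalent form Y = mean_Y + SD_Y * (X - mean_X) / SD_X at full precision:
Y = 61.95 + 5.31 * (66 - 45.7) / 6.12
Y = 61.95 + 5.31 * 20.3 / 6.12
Y = 61.95 + 107.793 / 6.12
Y = 61.95 + 17.6132
Y = 79.5632

79.5632


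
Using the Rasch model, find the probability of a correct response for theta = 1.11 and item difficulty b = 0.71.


theta - b = 1.11 - 0.71 = 0.4
exp(-(theta - b)) = exp(-0.4) = 0.6703
P = 1 / (1 + 0.6703)
P = 0.5987

0.5987


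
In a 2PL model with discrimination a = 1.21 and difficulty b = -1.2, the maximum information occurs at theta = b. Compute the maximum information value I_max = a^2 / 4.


For 2PL, max info at theta = b = -1.2
I_max = a^2 / 4 = 1.21^2 / 4
= 1.4641 / 4
I_max = 0.366

0.366


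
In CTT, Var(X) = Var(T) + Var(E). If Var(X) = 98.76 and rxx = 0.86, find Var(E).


var_true = rxx * var_obs = 0.86 * 98.76 = 84.9336
var_error = var_obs - var_true
var_error = 98.76 - 84.9336
var_error = 13.8264

13.8264


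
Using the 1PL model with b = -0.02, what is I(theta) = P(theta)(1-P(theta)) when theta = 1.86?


P = 1/(1+exp(-(1.86--0.02))) = 0.8676
I = P*(1-P) = 0.8676 * 0.1324
I = 0.1149

0.1149


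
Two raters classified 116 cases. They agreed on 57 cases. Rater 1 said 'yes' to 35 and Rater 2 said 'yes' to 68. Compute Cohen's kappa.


P_o = 57/116 = 0.491379
P_e = (35*68 + 81*48) / 13456 = 0.465815
kappa = (P_o - P_e) / (1 - P_e)
kappa = (0.491379 - 0.465815) / (1 - 0.465815)
kappa = 0.0479

0.0479


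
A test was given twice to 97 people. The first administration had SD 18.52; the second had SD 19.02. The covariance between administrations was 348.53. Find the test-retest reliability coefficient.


r = cov(X,Y) / (SD_X * SD_Y)
r = 348.53 / (18.52 * 19.02)
r = 348.53 / 352.2504
r = 0.9894

0.9894


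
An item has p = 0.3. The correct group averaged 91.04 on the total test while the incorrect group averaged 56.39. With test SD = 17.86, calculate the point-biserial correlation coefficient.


q = 1 - p = 0.7
rpb = ((M1 - M0) / SD) * sqrt(p * q)
rpb = ((91.04 - 56.39) / 17.86) * sqrt(0.3 * 0.7)
rpb = 0.8891

0.8891


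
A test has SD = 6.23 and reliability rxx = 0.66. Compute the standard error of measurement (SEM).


SEM = SD * sqrt(1 - rxx)
SEM = 6.23 * sqrt(1 - 0.66)
SEM = 6.23 * sqrt(0.34) = 6.23 * 0.583095
SEM = 3.6327

3.6327


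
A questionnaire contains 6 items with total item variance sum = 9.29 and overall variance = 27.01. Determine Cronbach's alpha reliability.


alpha = (k/(k-1)) * (1 - sum(si^2)/s_total^2)
= (6/5) * (1 - 9.29/27.01)
alpha = 0.7873

0.7873


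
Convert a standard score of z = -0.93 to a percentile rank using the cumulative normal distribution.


CDF(z) = 0.5 * (1 + erf(z/sqrt(2)))
erf(-0.6576) = -0.6476
CDF = 0.1762
Percentile rank = 0.1762 * 100 = 17.62

17.62


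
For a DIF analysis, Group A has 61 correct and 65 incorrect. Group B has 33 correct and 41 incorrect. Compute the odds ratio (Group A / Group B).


Odds_A = 61/65 = 0.9385
Odds_B = 33/41 = 0.8049
OR = Odds_A / Odds_B = 0.9385 / 0.8049
Exactly, OR = (61 * 41) / (65 * 33) = 2501 / 2145
OR = 1.166

1.166


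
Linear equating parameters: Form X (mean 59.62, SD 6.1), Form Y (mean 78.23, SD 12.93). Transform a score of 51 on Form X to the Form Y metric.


slope = SD_Y / SD_X = 12.93 / 6.1 ~ 2.1197
intercept = mean_Y - slope * mean_X = 78.23 - (12.93 / 6.1) * 59.62 ~ -48.1449
Y = slope * X + intercept. To avoid rounding drift from the rounded slope/intercept, evaluate the equivalent form Y = mean_Y + SD_Y * (X - mean_X) / SD_X at full precision:
Y = 78.23 + 12.93 * (51 - 59.62) / 6.1
Y = 78.23 - 12.93 * 8.62 / 6.1
Y = 78.23 - 111.4566 / 6.1
Y = 78.23 - 18.2716
Y = 59.9584

59.9584


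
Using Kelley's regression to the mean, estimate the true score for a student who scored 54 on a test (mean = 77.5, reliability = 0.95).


T_est = rxx * X + (1 - rxx) * mean
T_est = 0.95 * 54 + 0.05 * 77.5
T_est = 51.3 + 3.875
T_est = 55.175

55.175


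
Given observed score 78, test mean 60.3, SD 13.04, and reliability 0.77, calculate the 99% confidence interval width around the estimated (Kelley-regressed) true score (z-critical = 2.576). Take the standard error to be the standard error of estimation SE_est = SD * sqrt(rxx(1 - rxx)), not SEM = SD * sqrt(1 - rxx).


True score estimate = 0.77*78 + 0.23*60.3 = 73.929
SE_est = SD * sqrt(rxx * (1 - rxx)) = 13.04 * sqrt(0.77 * 0.23) = 13.04 * sqrt(0.1771) = 5.487656
CI = T_est +/- z * SE_est, so width = 2 * z * SE_est = 2 * 2.576 * 5.487656
Width = 28.2724

28.2724


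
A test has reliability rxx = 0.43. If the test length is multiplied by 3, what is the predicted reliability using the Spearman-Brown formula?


r_new = (n * rxx) / (1 + (n-1) * rxx)
r_new = (3 * 0.43) / (1 + 2 * 0.43)
r_new = 1.29 / 1.86
r_new = 0.6935

0.6935


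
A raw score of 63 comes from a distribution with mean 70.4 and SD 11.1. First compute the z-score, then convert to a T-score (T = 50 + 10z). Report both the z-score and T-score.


z = (X - mean) / SD = (63 - 70.4) / 11.1
z = -7.4 / 11.1
z = -0.6667
T-score = T = 50 + 10z
Carry z at full precision (z = -7.4 / 11.1) into the conversion:
T-score = 50 + 10 * (-7.4 / 11.1) = 50 + -74 / 11.1
T-score = 50 + -6.6667
T-score = 43.3333

43.3333


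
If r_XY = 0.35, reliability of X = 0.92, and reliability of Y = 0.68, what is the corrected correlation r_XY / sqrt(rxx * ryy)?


r_corrected = rxy / sqrt(rxx * ryy)
= 0.35 / sqrt(0.92 * 0.68)
= 0.35 / sqrt(0.6256)
= 0.35 / 0.790949
r_corrected = 0.4425

0.4425


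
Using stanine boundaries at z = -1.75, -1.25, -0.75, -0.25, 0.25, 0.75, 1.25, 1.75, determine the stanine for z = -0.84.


Stanine boundaries: [-1.75, -1.25, -0.75, -0.25, 0.25, 0.75, 1.25, 1.75]
z = -0.84
Check each boundary:
  z >= -1.75 -> could be stanine 2
  z >= -1.25 -> could be stanine 3
  z < -0.75
  z < -0.25
  z < 0.25
  z < 0.75
  z < 1.25
  z < 1.75
Highest qualifying boundary gives stanine = 3

3


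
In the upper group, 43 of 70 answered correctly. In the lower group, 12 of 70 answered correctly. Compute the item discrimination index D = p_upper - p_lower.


p_upper = 43/70 = 0.6143
p_lower = 12/70 = 0.1714
D = 0.6143 - 0.1714 = 0.4429

0.4429


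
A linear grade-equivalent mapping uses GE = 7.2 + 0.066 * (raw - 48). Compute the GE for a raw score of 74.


raw - median = 74 - 48 = 26
slope * diff = 0.066 * 26 = 1.716
GE = 7.2 + 1.716
GE = 8.916

8.916


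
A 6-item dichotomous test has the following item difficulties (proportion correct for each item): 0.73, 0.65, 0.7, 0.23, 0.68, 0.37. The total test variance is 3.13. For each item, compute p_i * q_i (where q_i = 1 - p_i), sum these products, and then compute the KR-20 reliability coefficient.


For each item, compute p_i * q_i:
  Item 1: 0.73 * 0.27 = 0.1971
  Item 2: 0.65 * 0.35 = 0.2275
  Item 3: 0.7 * 0.3 = 0.21
  Item 4: 0.23 * 0.77 = 0.1771
  Item 5: 0.68 * 0.32 = 0.2176
  Item 6: 0.37 * 0.63 = 0.2331
Sum(p_i * q_i) = 0.1971 + 0.2275 + 0.21 + 0.1771 + 0.2176 + 0.2331 = 1.2624
KR-20 = (k/(k-1)) * (1 - Sum(p_i*q_i) / Var_total)
= (6/5) * (1 - 1.2624/3.13)
= 1.2 * 0.5967
KR-20 = 0.716

0.716


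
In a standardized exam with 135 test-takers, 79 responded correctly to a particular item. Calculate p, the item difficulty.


Item difficulty p = number correct / total examinees
p = 79 / 135
p = 0.5852

0.5852


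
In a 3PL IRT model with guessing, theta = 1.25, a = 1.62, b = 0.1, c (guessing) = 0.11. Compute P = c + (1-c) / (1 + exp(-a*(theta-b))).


logit = 1.62*(1.25 - 0.1) = 1.863
P* = 1/(1 + exp(-1.863)) = 0.8656
P = 0.11 + (1 - 0.11) * 0.8656
P = 0.8804

0.8804


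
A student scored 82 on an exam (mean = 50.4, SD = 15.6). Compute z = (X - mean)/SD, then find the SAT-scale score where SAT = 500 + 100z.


z = (X - mean) / SD = (82 - 50.4) / 15.6
z = 31.6 / 15.6
z = 2.0256
SAT-scale = SAT = 500 + 100z
Carry z at full precision (z = 31.6 / 15.6) into the conversion:
SAT-scale = 500 + 100 * (31.6 / 15.6) = 500 + 3160 / 15.6
SAT-scale = 500 + 202.5641
SAT-scale = 702.5641

702.5641


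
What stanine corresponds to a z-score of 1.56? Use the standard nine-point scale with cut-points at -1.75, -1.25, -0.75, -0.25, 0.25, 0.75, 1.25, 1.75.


Stanine boundaries: [-1.75, -1.25, -0.75, -0.25, 0.25, 0.75, 1.25, 1.75]
z = 1.56
Check each boundary:
  z >= -1.75 -> could be stanine 2
  z >= -1.25 -> could be stanine 3
  z >= -0.75 -> could be stanine 4
  z >= -0.25 -> could be stanine 5
  z >= 0.25 -> could be stanine 6
  z >= 0.75 -> could be stanine 7
  z >= 1.25 -> could be stanine 8
  z < 1.75
Highest qualifying boundary gives stanine = 8

8


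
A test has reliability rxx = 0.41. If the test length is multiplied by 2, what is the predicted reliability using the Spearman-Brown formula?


r_new = (n * rxx) / (1 + (n-1) * rxx)
r_new = (2 * 0.41) / (1 + 1 * 0.41)
r_new = 0.82 / 1.41
r_new = 0.5816

0.5816


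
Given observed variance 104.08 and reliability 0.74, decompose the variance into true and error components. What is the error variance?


var_true = rxx * var_obs = 0.74 * 104.08 = 77.0192
var_error = var_obs - var_true
var_error = 104.08 - 77.0192
var_error = 27.0608

27.0608


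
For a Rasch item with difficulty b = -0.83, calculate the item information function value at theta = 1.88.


P = 1/(1+exp(-(1.88--0.83))) = 0.9376
I = P*(1-P) = 0.9376 * 0.0624
I = 0.0585

0.0585


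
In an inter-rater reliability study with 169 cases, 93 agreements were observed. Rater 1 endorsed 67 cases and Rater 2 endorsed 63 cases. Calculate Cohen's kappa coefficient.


P_o = 93/169 = 0.550296
P_e = (67*63 + 102*106) / 28561 = 0.526347
kappa = (P_o - P_e) / (1 - P_e)
kappa = (0.550296 - 0.526347) / (1 - 0.526347)
kappa = 0.0506

0.0506


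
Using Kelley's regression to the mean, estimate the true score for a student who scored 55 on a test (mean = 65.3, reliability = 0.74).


T_est = rxx * X + (1 - rxx) * mean
T_est = 0.74 * 55 + 0.26 * 65.3
T_est = 40.7 + 16.978
T_est = 57.678

57.678


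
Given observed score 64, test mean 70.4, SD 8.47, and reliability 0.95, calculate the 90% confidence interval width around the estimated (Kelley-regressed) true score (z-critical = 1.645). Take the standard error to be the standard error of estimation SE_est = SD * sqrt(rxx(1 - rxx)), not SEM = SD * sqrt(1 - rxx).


True score estimate = 0.95*64 + 0.05*70.4 = 64.32
SE_est = SD * sqrt(rxx * (1 - rxx)) = 8.47 * sqrt(0.95 * 0.05) = 8.47 * sqrt(0.0475) = 1.845994
CI = T_est +/- z * SE_est, so width = 2 * z * SE_est = 2 * 1.645 * 1.845994
Width = 6.0733

6.0733


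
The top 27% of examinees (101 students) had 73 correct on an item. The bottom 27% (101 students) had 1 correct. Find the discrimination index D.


p_upper = 73/101 = 0.7228
p_lower = 1/101 = 0.0099
D = 0.7228 - 0.0099 = 0.7129

0.7129


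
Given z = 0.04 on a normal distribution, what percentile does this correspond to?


CDF(z) = 0.5 * (1 + erf(z/sqrt(2)))
erf(0.0283) = 0.0319
CDF = 0.516
Percentile rank = 0.516 * 100 = 51.6

51.6


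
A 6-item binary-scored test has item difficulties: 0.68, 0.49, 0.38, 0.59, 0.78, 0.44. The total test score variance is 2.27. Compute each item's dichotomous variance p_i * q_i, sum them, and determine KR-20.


For each item, compute p_i * q_i:
  Item 1: 0.68 * 0.32 = 0.2176
  Item 2: 0.49 * 0.51 = 0.2499
  Item 3: 0.38 * 0.62 = 0.2356
  Item 4: 0.59 * 0.41 = 0.2419
  Item 5: 0.78 * 0.22 = 0.1716
  Item 6: 0.44 * 0.56 = 0.2464
Sum(p_i * q_i) = 0.2176 + 0.2499 + 0.2356 + 0.2419 + 0.1716 + 0.2464 = 1.363
KR-20 = (k/(k-1)) * (1 - Sum(p_i*q_i) / Var_total)
= (6/5) * (1 - 1.363/2.27)
= 1.2 * 0.3996
KR-20 = 0.4795

0.4795


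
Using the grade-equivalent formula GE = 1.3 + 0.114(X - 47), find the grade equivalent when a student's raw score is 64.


raw - median = 64 - 47 = 17
slope * diff = 0.114 * 17 = 1.938
GE = 1.3 + 1.938
GE = 3.238

3.238


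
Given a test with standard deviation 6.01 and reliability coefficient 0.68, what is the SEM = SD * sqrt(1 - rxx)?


SEM = SD * sqrt(1 - rxx)
SEM = 6.01 * sqrt(1 - 0.68)
SEM = 6.01 * sqrt(0.32) = 6.01 * 0.565685
SEM = 3.3998

3.3998


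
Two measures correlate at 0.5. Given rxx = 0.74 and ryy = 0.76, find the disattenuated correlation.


r_corrected = rxy / sqrt(rxx * ryy)
= 0.5 / sqrt(0.74 * 0.76)
= 0.5 / sqrt(0.5624)
= 0.5 / 0.749933
r_corrected = 0.6667

0.6667


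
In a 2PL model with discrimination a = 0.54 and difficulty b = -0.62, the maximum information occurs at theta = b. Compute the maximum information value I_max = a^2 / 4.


For 2PL, max info at theta = b = -0.62
I_max = a^2 / 4 = 0.54^2 / 4
= 0.2916 / 4
I_max = 0.0729

0.0729


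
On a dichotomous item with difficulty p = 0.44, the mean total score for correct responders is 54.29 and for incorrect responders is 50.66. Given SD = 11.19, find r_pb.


q = 1 - p = 0.56
rpb = ((M1 - M0) / SD) * sqrt(p * q)
rpb = ((54.29 - 50.66) / 11.19) * sqrt(0.44 * 0.56)
rpb = 0.161

0.161


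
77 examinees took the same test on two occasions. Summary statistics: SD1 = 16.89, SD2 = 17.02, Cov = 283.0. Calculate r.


r = cov(X,Y) / (SD_X * SD_Y)
r = 283.0 / (16.89 * 17.02)
r = 283.0 / 287.4678
r = 0.9845

0.9845


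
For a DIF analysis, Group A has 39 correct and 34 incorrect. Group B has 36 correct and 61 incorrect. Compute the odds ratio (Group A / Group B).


Odds_A = 39/34 = 1.1471
Odds_B = 36/61 = 0.5902
OR = Odds_A / Odds_B = 1.1471 / 0.5902
Exactly, OR = (39 * 61) / (34 * 36) = 2379 / 1224
OR = 1.9436

1.9436


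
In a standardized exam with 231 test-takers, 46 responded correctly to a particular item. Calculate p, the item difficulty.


Item difficulty p = number correct / total examinees
p = 46 / 231
p = 0.1991

0.1991


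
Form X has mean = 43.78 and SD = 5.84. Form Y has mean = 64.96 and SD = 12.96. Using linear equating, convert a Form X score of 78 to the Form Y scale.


slope = SD_Y / SD_X = 12.96 / 5.84 ~ 2.2192
intercept = mean_Y - slope * mean_X = 64.96 - (12.96 / 5.84) * 43.78 ~ -32.1956
Y = slope * X + intercept. To avoid rounding drift from the rounded slope/intercept, evaluate the equivalent form Y = mean_Y + SD_Y * (X - mean_X) / SD_X at full precision:
Y = 64.96 + 12.96 * (78 - 43.78) / 5.84
Y = 64.96 + 12.96 * 34.22 / 5.84
Y = 64.96 + 443.4912 / 5.84
Y = 64.96 + 75.9403
Y = 140.9003

140.9003


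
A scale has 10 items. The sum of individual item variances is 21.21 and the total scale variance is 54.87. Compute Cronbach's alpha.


alpha = (k/(k-1)) * (1 - sum(si^2)/s_total^2)
= (10/9) * (1 - 21.21/54.87)
alpha = 0.6816

0.6816


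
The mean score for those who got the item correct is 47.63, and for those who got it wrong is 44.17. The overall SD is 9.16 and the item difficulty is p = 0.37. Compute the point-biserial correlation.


q = 1 - p = 0.63
rpb = ((M1 - M0) / SD) * sqrt(p * q)
rpb = ((47.63 - 44.17) / 9.16) * sqrt(0.37 * 0.63)
rpb = 0.1824

0.1824


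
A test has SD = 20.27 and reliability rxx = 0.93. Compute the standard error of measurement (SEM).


SEM = SD * sqrt(1 - rxx)
SEM = 20.27 * sqrt(1 - 0.93)
SEM = 20.27 * sqrt(0.07) = 20.27 * 0.264575
SEM = 5.3629

5.3629


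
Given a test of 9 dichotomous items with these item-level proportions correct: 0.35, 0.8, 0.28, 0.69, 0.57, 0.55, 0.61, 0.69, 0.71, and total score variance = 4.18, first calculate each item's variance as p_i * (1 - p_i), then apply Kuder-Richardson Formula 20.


For each item, compute p_i * q_i:
  Item 1: 0.35 * 0.65 = 0.2275
  Item 2: 0.8 * 0.2 = 0.16
  Item 3: 0.28 * 0.72 = 0.2016
  Item 4: 0.69 * 0.31 = 0.2139
  Item 5: 0.57 * 0.43 = 0.2451
  Item 6: 0.55 * 0.45 = 0.2475
  Item 7: 0.61 * 0.39 = 0.2379
  Item 8: 0.69 * 0.31 = 0.2139
  Item 9: 0.71 * 0.29 = 0.2059
Sum(p_i * q_i) = 0.2275 + 0.16 + 0.2016 + 0.2139 + 0.2451 + 0.2475 + 0.2379 + 0.2139 + 0.2059 = 1.9533
KR-20 = (k/(k-1)) * (1 - Sum(p_i*q_i) / Var_total)
= (9/8) * (1 - 1.9533/4.18)
= 1.125 * 0.5327
KR-20 = 0.5993

0.5993


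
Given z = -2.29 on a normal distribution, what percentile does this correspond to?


CDF(z) = 0.5 * (1 + erf(z/sqrt(2)))
erf(-1.6193) = -0.978
CDF = 0.011
Percentile rank = 0.011 * 100 = 1.1

1.1


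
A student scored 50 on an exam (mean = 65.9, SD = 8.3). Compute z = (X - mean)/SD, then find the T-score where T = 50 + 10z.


z = (X - mean) / SD = (50 - 65.9) / 8.3
z = -15.9 / 8.3
z = -1.9157
T-score = T = 50 + 10z
Carry z at full precision (z = -15.9 / 8.3) into the conversion:
T-score = 50 + 10 * (-15.9 / 8.3) = 50 + -159 / 8.3
T-score = 50 + -19.1566
T-score = 30.8434

30.8434


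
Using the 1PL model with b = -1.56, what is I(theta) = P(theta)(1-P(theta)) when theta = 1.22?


P = 1/(1+exp(-(1.22--1.56))) = 0.9416
I = P*(1-P) = 0.9416 * 0.0584
I = 0.055

0.055


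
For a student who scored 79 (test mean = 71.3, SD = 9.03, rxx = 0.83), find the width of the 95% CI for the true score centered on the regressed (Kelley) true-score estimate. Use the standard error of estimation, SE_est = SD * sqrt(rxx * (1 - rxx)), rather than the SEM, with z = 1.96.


True score estimate = 0.83*79 + 0.17*71.3 = 77.691
SE_est = SD * sqrt(rxx * (1 - rxx)) = 9.03 * sqrt(0.83 * 0.17) = 9.03 * sqrt(0.1411) = 3.391964
CI = T_est +/- z * SE_est, so width = 2 * z * SE_est = 2 * 1.96 * 3.391964
Width = 13.2965

13.2965


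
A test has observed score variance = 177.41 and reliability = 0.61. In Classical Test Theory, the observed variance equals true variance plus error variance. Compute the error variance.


var_true = rxx * var_obs = 0.61 * 177.41 = 108.2201
var_error = var_obs - var_true
var_error = 177.41 - 108.2201
var_error = 69.1899

69.1899


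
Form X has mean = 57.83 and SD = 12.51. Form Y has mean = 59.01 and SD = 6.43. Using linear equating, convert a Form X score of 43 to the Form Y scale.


slope = SD_Y / SD_X = 6.43 / 12.51 ~ 0.514
intercept = mean_Y - slope * mean_X = 59.01 - (6.43 / 12.51) * 57.83 ~ 29.286
Y = slope * X + intercept. To avoid rounding drift from the rounded slope/intercept, evaluate the equivalent form Y = mean_Y + SD_Y * (X - mean_X) / SD_X at full precision:
Y = 59.01 + 6.43 * (43 - 57.83) / 12.51
Y = 59.01 - 6.43 * 14.83 / 12.51
Y = 59.01 - 95.3569 / 12.51
Y = 59.01 - 7.6225
Y = 51.3875

51.3875


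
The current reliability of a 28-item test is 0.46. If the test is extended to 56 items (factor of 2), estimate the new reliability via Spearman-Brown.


r_new = (n * rxx) / (1 + (n-1) * rxx)
r_new = (2 * 0.46) / (1 + 1 * 0.46)
r_new = 0.92 / 1.46
r_new = 0.6301

0.6301


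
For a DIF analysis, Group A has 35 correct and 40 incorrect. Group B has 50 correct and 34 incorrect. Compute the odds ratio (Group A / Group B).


Odds_A = 35/40 = 0.875
Odds_B = 50/34 = 1.4706
OR = Odds_A / Odds_B = 0.875 / 1.4706
Exactly, OR = (35 * 34) / (40 * 50) = 1190 / 2000
OR = 0.595

0.595


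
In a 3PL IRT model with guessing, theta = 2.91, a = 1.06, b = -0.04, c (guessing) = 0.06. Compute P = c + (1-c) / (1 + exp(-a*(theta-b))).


logit = 1.06*(2.91 - -0.04) = 3.127
P* = 1/(1 + exp(-3.127)) = 0.958
P = 0.06 + (1 - 0.06) * 0.958
P = 0.9605

0.9605


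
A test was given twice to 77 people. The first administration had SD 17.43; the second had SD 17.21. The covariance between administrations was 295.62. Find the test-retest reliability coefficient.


r = cov(X,Y) / (SD_X * SD_Y)
r = 295.62 / (17.43 * 17.21)
r = 295.62 / 299.9703
r = 0.9855

0.9855


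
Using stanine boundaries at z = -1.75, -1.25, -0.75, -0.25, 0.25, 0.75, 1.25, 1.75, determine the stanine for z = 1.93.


Stanine boundaries: [-1.75, -1.25, -0.75, -0.25, 0.25, 0.75, 1.25, 1.75]
z = 1.93
Check each boundary:
  z >= -1.75 -> could be stanine 2
  z >= -1.25 -> could be stanine 3
  z >= -0.75 -> could be stanine 4
  z >= -0.25 -> could be stanine 5
  z >= 0.25 -> could be stanine 6
  z >= 0.75 -> could be stanine 7
  z >= 1.25 -> could be stanine 8
  z >= 1.75 -> could be stanine 9
Highest qualifying boundary gives stanine = 9

9


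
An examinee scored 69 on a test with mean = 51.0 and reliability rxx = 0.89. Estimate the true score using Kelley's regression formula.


T_est = rxx * X + (1 - rxx) * mean
T_est = 0.89 * 69 + 0.11 * 51.0
T_est = 61.41 + 5.61
T_est = 67.02

67.02


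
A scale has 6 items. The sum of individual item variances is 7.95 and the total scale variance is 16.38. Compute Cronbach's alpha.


alpha = (k/(k-1)) * (1 - sum(si^2)/s_total^2)
= (6/5) * (1 - 7.95/16.38)
alpha = 0.6176

0.6176


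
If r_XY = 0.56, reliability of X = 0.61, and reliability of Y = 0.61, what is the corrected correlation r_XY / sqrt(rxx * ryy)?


r_corrected = rxy / sqrt(rxx * ryy)
= 0.56 / sqrt(0.61 * 0.61)
= 0.56 / sqrt(0.3721)
= 0.56 / 0.61
r_corrected = 0.918

0.918


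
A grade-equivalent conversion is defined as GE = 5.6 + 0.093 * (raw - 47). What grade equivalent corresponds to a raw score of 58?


raw - median = 58 - 47 = 11
slope * diff = 0.093 * 11 = 1.023
GE = 5.6 + 1.023
GE = 6.623

6.623


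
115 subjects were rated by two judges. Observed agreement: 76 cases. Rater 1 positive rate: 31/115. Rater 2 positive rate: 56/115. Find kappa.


P_o = 76/115 = 0.66087
P_e = (31*56 + 84*59) / 13225 = 0.506011
kappa = (P_o - P_e) / (1 - P_e)
kappa = (0.66087 - 0.506011) / (1 - 0.506011)
kappa = 0.3135

0.3135


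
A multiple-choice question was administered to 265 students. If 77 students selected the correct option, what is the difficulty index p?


Item difficulty p = number correct / total examinees
p = 77 / 265
p = 0.2906

0.2906


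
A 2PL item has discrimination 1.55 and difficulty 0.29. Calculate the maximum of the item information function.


For 2PL, max info at theta = b = 0.29
I_max = a^2 / 4 = 1.55^2 / 4
= 2.4025 / 4
I_max = 0.6006

0.6006


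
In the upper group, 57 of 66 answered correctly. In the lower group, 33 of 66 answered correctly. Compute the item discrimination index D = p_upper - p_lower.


p_upper = 57/66 = 0.8636
p_lower = 33/66 = 0.5
D = 0.8636 - 0.5 = 0.3636

0.3636


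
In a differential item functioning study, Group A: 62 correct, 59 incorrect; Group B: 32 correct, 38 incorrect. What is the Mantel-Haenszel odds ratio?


Odds_A = 62/59 = 1.0508
Odds_B = 32/38 = 0.8421
OR = Odds_A / Odds_B = 1.0508 / 0.8421
Exactly, OR = (62 * 38) / (59 * 32) = 2356 / 1888
OR = 1.2479

1.2479


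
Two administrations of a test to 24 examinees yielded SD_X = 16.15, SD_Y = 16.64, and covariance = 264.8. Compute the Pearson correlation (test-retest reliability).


r = cov(X,Y) / (SD_X * SD_Y)
r = 264.8 / (16.15 * 16.64)
r = 264.8 / 268.736
r = 0.9854

0.9854


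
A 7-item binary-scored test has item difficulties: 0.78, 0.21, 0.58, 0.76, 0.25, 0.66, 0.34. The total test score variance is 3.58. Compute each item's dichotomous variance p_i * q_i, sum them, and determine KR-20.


For each item, compute p_i * q_i:
  Item 1: 0.78 * 0.22 = 0.1716
  Item 2: 0.21 * 0.79 = 0.1659
  Item 3: 0.58 * 0.42 = 0.2436
  Item 4: 0.76 * 0.24 = 0.1824
  Item 5: 0.25 * 0.75 = 0.1875
  Item 6: 0.66 * 0.34 = 0.2244
  Item 7: 0.34 * 0.66 = 0.2244
Sum(p_i * q_i) = 0.1716 + 0.1659 + 0.2436 + 0.1824 + 0.1875 + 0.2244 + 0.2244 = 1.3998
KR-20 = (k/(k-1)) * (1 - Sum(p_i*q_i) / Var_total)
= (7/6) * (1 - 1.3998/3.58)
= 1.1667 * 0.609
KR-20 = 0.7105

0.7105


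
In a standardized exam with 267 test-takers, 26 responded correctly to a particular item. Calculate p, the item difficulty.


Item difficulty p = number correct / total examinees
p = 26 / 267
p = 0.0974

0.0974


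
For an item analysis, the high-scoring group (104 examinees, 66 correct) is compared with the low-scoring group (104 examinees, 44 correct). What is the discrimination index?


p_upper = 66/104 = 0.6346
p_lower = 44/104 = 0.4231
D = 0.6346 - 0.4231 = 0.2115

0.2115


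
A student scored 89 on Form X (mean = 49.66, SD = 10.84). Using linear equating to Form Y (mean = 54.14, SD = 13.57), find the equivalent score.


slope = SD_Y / SD_X = 13.57 / 10.84 ~ 1.2518
intercept = mean_Y - slope * mean_X = 54.14 - (13.57 / 10.84) * 49.66 ~ -8.0266
Y = slope * X + intercept. To avoid rounding drift from the rounded slope/intercept, evaluate the equivalent form Y = mean_Y + SD_Y * (X - mean_X) / SD_X at full precision:
Y = 54.14 + 13.57 * (89 - 49.66) / 10.84
Y = 54.14 + 13.57 * 39.34 / 10.84
Y = 54.14 + 533.8438 / 10.84
Y = 54.14 + 49.2476
Y = 103.3876

103.3876


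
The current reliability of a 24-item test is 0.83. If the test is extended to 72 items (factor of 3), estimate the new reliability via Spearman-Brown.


r_new = (n * rxx) / (1 + (n-1) * rxx)
r_new = (3 * 0.83) / (1 + 2 * 0.83)
r_new = 2.49 / 2.66
r_new = 0.9361

0.9361


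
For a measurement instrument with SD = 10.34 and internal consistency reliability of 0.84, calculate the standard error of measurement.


SEM = SD * sqrt(1 - rxx)
SEM = 10.34 * sqrt(1 - 0.84)
SEM = 10.34 * sqrt(0.16) = 10.34 * 0.4
SEM = 4.136

4.136


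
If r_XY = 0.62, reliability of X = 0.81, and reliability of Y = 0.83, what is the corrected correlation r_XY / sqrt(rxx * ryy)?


r_corrected = rxy / sqrt(rxx * ryy)
= 0.62 / sqrt(0.81 * 0.83)
= 0.62 / sqrt(0.6723)
= 0.62 / 0.819939
r_corrected = 0.7562

0.7562


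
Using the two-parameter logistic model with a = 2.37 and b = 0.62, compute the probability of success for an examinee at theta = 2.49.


a*(theta - b) = 2.37 * (2.49 - 0.62) = 4.4319
exp(-4.4319) = 0.0119
P = 1 / (1 + 0.0119)
P = 0.9882

0.9882


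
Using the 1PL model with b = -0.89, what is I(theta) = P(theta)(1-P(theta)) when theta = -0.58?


P = 1/(1+exp(-(-0.58--0.89))) = 0.5769
I = P*(1-P) = 0.5769 * 0.4231
I = 0.2441

0.2441


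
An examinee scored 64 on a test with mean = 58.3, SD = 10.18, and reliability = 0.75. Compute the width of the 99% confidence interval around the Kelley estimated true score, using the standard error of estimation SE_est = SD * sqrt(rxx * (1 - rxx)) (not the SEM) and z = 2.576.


True score estimate = 0.75*64 + 0.25*58.3 = 62.575
SE_est = SD * sqrt(rxx * (1 - rxx)) = 10.18 * sqrt(0.75 * 0.25) = 10.18 * sqrt(0.1875) = 4.408069
CI = T_est +/- z * SE_est, so width = 2 * z * SE_est = 2 * 2.576 * 4.408069
Width = 22.7104

22.7104


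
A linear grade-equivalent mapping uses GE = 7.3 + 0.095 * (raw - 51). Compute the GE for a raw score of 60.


raw - median = 60 - 51 = 9
slope * diff = 0.095 * 9 = 0.855
GE = 7.3 + 0.855
GE = 8.155

8.155


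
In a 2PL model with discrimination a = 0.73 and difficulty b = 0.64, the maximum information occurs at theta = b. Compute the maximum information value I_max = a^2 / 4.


For 2PL, max info at theta = b = 0.64
I_max = a^2 / 4 = 0.73^2 / 4
= 0.5329 / 4
I_max = 0.1332

0.1332


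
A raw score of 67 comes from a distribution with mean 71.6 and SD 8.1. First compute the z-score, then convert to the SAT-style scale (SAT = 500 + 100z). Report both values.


z = (X - mean) / SD = (67 - 71.6) / 8.1
z = -4.6 / 8.1
z = -0.5679
SAT-scale = SAT = 500 + 100z
Carry z at full precision (z = -4.6 / 8.1) into the conversion:
SAT-scale = 500 + 100 * (-4.6 / 8.1) = 500 + -460 / 8.1
SAT-scale = 500 + -56.7901
SAT-scale = 443.2099

443.2099


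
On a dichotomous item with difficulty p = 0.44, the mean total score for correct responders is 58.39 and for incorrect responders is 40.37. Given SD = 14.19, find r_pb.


q = 1 - p = 0.56
rpb = ((M1 - M0) / SD) * sqrt(p * q)
rpb = ((58.39 - 40.37) / 14.19) * sqrt(0.44 * 0.56)
rpb = 0.6304

0.6304


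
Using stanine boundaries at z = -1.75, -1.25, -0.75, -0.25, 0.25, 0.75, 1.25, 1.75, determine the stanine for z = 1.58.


Stanine boundaries: [-1.75, -1.25, -0.75, -0.25, 0.25, 0.75, 1.25, 1.75]
z = 1.58
Check each boundary:
  z >= -1.75 -> could be stanine 2
  z >= -1.25 -> could be stanine 3
  z >= -0.75 -> could be stanine 4
  z >= -0.25 -> could be stanine 5
  z >= 0.25 -> could be stanine 6
  z >= 0.75 -> could be stanine 7
  z >= 1.25 -> could be stanine 8
  z < 1.75
Highest qualifying boundary gives stanine = 8

8


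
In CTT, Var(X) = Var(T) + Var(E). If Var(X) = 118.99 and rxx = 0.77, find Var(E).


var_true = rxx * var_obs = 0.77 * 118.99 = 91.6223
var_error = var_obs - var_true
var_error = 118.99 - 91.6223
var_error = 27.3677

27.3677


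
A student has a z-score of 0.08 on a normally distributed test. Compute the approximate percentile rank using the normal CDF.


CDF(z) = 0.5 * (1 + erf(z/sqrt(2)))
erf(0.0566) = 0.0638
CDF = 0.5319
Percentile rank = 0.5319 * 100 = 53.19

53.19


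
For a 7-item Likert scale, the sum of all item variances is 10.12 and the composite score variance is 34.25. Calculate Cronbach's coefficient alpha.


alpha = (k/(k-1)) * (1 - sum(si^2)/s_total^2)
= (7/6) * (1 - 10.12/34.25)
alpha = 0.8219

0.8219


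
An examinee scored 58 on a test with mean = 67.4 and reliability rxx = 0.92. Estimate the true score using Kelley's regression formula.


T_est = rxx * X + (1 - rxx) * mean
T_est = 0.92 * 58 + 0.08 * 67.4
T_est = 53.36 + 5.392
T_est = 58.752

58.752


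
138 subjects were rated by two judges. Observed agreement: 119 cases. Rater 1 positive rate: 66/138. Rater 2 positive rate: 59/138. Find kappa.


P_o = 119/138 = 0.862319
P_e = (66*59 + 72*79) / 19044 = 0.503151
kappa = (P_o - P_e) / (1 - P_e)
kappa = (0.862319 - 0.503151) / (1 - 0.503151)
kappa = 0.7229

0.7229


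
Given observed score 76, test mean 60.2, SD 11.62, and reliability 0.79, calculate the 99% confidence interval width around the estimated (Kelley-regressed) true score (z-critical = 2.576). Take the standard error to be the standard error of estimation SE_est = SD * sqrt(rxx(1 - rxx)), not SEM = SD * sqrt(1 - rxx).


True score estimate = 0.79*76 + 0.21*60.2 = 72.682
SE_est = SD * sqrt(rxx * (1 - rxx)) = 11.62 * sqrt(0.79 * 0.21) = 11.62 * sqrt(0.1659) = 4.732922
CI = T_est +/- z * SE_est, so width = 2 * z * SE_est = 2 * 2.576 * 4.732922
Width = 24.384

24.384


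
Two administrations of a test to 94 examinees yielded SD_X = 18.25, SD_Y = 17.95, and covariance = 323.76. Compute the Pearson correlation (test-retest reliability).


r = cov(X,Y) / (SD_X * SD_Y)
r = 323.76 / (18.25 * 17.95)
r = 323.76 / 327.5875
r = 0.9883

0.9883


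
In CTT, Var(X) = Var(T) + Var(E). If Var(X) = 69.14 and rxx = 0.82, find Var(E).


var_true = rxx * var_obs = 0.82 * 69.14 = 56.6948
var_error = var_obs - var_true
var_error = 69.14 - 56.6948
var_error = 12.4452

12.4452


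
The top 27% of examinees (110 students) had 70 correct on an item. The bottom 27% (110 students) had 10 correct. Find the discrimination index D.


p_upper = 70/110 = 0.6364
p_lower = 10/110 = 0.0909
D = 0.6364 - 0.0909 = 0.5455

0.5455


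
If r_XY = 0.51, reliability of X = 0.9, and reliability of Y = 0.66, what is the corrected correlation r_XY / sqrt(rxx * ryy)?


r_corrected = rxy / sqrt(rxx * ryy)
= 0.51 / sqrt(0.9 * 0.66)
= 0.51 / sqrt(0.594)
= 0.51 / 0.770714
r_corrected = 0.6617

0.6617


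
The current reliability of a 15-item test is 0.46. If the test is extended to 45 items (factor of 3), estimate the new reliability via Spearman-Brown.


r_new = (n * rxx) / (1 + (n-1) * rxx)
r_new = (3 * 0.46) / (1 + 2 * 0.46)
r_new = 1.38 / 1.92
r_new = 0.7188

0.7188


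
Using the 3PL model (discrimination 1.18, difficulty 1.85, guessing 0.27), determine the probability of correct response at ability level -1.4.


logit = 1.18*(-1.4 - 1.85) = -3.835
P* = 1/(1 + exp(--3.835)) = 0.0211
P = 0.27 + (1 - 0.27) * 0.0211
P = 0.2854

0.2854


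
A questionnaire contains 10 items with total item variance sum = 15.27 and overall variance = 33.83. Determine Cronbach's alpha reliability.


alpha = (k/(k-1)) * (1 - sum(si^2)/s_total^2)
= (10/9) * (1 - 15.27/33.83)
alpha = 0.6096

0.6096


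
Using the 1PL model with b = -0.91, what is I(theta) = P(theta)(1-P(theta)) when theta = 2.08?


P = 1/(1+exp(-(2.08--0.91))) = 0.9521
I = P*(1-P) = 0.9521 * 0.0479
I = 0.0456

0.0456


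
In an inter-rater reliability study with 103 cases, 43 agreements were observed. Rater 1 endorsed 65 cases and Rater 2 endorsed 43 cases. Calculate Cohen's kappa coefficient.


P_o = 43/103 = 0.417476
P_e = (65*43 + 38*60) / 10609 = 0.478367
kappa = (P_o - P_e) / (1 - P_e)
kappa = (0.417476 - 0.478367) / (1 - 0.478367)
kappa = -0.1167

-0.1167


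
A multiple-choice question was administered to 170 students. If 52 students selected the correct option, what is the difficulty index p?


Item difficulty p = number correct / total examinees
p = 52 / 170
p = 0.3059

0.3059


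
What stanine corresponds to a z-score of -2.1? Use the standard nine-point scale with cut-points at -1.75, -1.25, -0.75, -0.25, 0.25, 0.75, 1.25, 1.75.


Stanine boundaries: [-1.75, -1.25, -0.75, -0.25, 0.25, 0.75, 1.25, 1.75]
z = -2.1
Check each boundary:
  z < -1.75
  z < -1.25
  z < -0.75
  z < -0.25
  z < 0.25
  z < 0.75
  z < 1.25
  z < 1.75
Highest qualifying boundary gives stanine = 1

1


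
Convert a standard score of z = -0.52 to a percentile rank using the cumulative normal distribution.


CDF(z) = 0.5 * (1 + erf(z/sqrt(2)))
erf(-0.3677) = -0.3969
CDF = 0.3015
Percentile rank = 0.3015 * 100 = 30.15

30.15


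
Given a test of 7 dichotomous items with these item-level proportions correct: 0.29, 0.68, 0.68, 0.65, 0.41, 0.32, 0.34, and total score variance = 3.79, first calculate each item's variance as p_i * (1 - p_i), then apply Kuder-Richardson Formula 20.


For each item, compute p_i * q_i:
  Item 1: 0.29 * 0.71 = 0.2059
  Item 2: 0.68 * 0.32 = 0.2176
  Item 3: 0.68 * 0.32 = 0.2176
  Item 4: 0.65 * 0.35 = 0.2275
  Item 5: 0.41 * 0.59 = 0.2419
  Item 6: 0.32 * 0.68 = 0.2176
  Item 7: 0.34 * 0.66 = 0.2244
Sum(p_i * q_i) = 0.2059 + 0.2176 + 0.2176 + 0.2275 + 0.2419 + 0.2176 + 0.2244 = 1.5525
KR-20 = (k/(k-1)) * (1 - Sum(p_i*q_i) / Var_total)
= (7/6) * (1 - 1.5525/3.79)
= 1.1667 * 0.5904
KR-20 = 0.6888

0.6888


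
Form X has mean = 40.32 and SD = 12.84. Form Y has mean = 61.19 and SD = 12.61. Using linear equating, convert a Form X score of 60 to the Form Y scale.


slope = SD_Y / SD_X = 12.61 / 12.84 ~ 0.9821
intercept = mean_Y - slope * mean_X = 61.19 - (12.61 / 12.84) * 40.32 ~ 21.5922
Y = slope * X + intercept. To avoid rounding drift from the rounded slope/intercept, evaluate the equivalent form Y = mean_Y + SD_Y * (X - mean_X) / SD_X at full precision:
Y = 61.19 + 12.61 * (60 - 40.32) / 12.84
Y = 61.19 + 12.61 * 19.68 / 12.84
Y = 61.19 + 248.1648 / 12.84
Y = 61.19 + 19.3275
Y = 80.5175

80.5175


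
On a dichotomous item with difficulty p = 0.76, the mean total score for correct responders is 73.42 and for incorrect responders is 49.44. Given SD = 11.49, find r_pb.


q = 1 - p = 0.24
rpb = ((M1 - M0) / SD) * sqrt(p * q)
rpb = ((73.42 - 49.44) / 11.49) * sqrt(0.76 * 0.24)
rpb = 0.8913

0.8913


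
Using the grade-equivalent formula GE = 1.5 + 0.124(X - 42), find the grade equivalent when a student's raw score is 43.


raw - median = 43 - 42 = 1
slope * diff = 0.124 * 1 = 0.124
GE = 1.5 + 0.124
GE = 1.624

1.624


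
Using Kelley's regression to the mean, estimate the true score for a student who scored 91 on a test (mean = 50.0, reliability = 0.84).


T_est = rxx * X + (1 - rxx) * mean
T_est = 0.84 * 91 + 0.16 * 50.0
T_est = 76.44 + 8.0
T_est = 84.44

84.44


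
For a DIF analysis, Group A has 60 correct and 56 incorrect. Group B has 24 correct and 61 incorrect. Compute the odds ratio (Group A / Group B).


Odds_A = 60/56 = 1.0714
Odds_B = 24/61 = 0.3934
OR = Odds_A / Odds_B = 1.0714 / 0.3934
Exactly, OR = (60 * 61) / (56 * 24) = 3660 / 1344
OR = 2.7232

2.7232


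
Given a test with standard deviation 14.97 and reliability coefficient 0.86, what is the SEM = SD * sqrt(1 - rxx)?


SEM = SD * sqrt(1 - rxx)
SEM = 14.97 * sqrt(1 - 0.86)
SEM = 14.97 * sqrt(0.14) = 14.97 * 0.374166
SEM = 5.6013

5.6013


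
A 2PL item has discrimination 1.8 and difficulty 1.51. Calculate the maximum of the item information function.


For 2PL, max info at theta = b = 1.51
I_max = a^2 / 4 = 1.8^2 / 4
= 3.24 / 4
I_max = 0.81

0.81


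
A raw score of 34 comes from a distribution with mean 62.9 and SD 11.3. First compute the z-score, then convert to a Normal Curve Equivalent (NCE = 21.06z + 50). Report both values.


z = (X - mean) / SD = (34 - 62.9) / 11.3
z = -28.9 / 11.3
z = -2.5575
NCE = NCE = 21.06z + 50
Carry z at full precision (z = -28.9 / 11.3) into the conversion:
NCE = 21.06 * (-28.9 / 11.3) + 50 = -608.634 / 11.3 + 50
NCE = -53.8614 + 50
NCE = -3.8614

-3.8614


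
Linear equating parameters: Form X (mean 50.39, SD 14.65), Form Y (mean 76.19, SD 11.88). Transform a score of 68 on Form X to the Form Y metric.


slope = SD_Y / SD_X = 11.88 / 14.65 ~ 0.8109
intercept = mean_Y - slope * mean_X = 76.19 - (11.88 / 14.65) * 50.39 ~ 35.3277
Y = slope * X + intercept. To avoid rounding drift from the rounded slope/intercept, evaluate the equivalent form Y = mean_Y + SD_Y * (X - mean_X) / SD_X at full precision:
Y = 76.19 + 11.88 * (68 - 50.39) / 14.65
Y = 76.19 + 11.88 * 17.61 / 14.65
Y = 76.19 + 209.2068 / 14.65
Y = 76.19 + 14.2803
Y = 90.4703

90.4703
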